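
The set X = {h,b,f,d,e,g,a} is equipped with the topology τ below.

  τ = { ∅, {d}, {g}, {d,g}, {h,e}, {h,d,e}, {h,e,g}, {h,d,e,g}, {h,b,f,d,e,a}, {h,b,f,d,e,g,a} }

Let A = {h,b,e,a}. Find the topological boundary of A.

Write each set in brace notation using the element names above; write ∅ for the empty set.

{b,f,a}

open subsets of A: ∅, {h,e}; so int(A) = {h,e}
closure: X∖int(X∖A) = X∖{d,g} = {h,b,f,e,a}
∂A = {h,b,f,e,a} minus {h,e} = {b,f,a}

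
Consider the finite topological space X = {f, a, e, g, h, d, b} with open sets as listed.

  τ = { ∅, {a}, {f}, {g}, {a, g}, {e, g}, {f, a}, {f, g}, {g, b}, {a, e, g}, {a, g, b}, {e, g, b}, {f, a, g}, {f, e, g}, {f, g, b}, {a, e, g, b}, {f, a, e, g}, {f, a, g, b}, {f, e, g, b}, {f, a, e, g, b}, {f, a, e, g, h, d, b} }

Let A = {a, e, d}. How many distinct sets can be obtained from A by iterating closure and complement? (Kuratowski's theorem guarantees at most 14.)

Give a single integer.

8

cl via duality: int({f, g, h, b}) = {f, g, b}, so X∖{f, g, b} = {a, e, h, d}
Write k for closure, c for complement:
  1. A     = {a, e, d}
  2. kA    = {a, e, h, d}
  3. cA    = {f, g, h, b}
  4. ckA   = {f, g, b}
  5. kcA   = {f, e, g, h, d, b}
  6. ckcA  = {a}
  7. kckcA = {a, h, d}
  8. ckckcA = {f, e, g, b}
applying k or c yields no new set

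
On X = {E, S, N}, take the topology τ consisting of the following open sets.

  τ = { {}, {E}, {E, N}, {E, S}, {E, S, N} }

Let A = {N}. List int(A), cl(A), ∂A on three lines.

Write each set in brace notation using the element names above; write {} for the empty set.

open subsets of A: {}; so int(A) = {}
closure: X∖int(X∖A) = X∖{E, S} = {N}
∂A = {N} minus {} = {N}

int(A) = {}
cl(A)  = {N}
∂A     = {N}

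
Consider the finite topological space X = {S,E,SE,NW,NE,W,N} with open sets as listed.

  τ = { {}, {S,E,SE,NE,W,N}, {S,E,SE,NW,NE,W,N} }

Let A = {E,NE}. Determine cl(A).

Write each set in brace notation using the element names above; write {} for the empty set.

{S,E,SE,NW,NE,W,N}

cl via duality: int({S,SE,NW,W,N}) = {}, so X∖{} = {S,E,SE,NW,NE,W,N}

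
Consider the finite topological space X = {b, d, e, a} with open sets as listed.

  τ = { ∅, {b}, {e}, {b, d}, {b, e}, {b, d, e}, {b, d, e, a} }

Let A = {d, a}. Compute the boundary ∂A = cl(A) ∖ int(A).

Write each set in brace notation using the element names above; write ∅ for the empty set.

{d, a}

interior: largest open inside A is ∅ (from ∅)
cl via duality: int({b, e}) = {b, e}, so X∖{b, e} = {d, a}
cl∖int = {d, a}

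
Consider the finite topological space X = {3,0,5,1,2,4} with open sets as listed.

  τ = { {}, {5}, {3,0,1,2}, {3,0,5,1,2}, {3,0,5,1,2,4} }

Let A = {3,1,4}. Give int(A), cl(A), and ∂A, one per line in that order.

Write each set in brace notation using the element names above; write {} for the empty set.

open subsets of A: {}; so int(A) = {}
closure: X∖int(X∖A) = X∖{5} = {3,0,1,2,4}
∂A = {3,0,1,2,4} minus {} = {3,0,1,2,4}

int(A) = {}
cl(A)  = {3,0,1,2,4}
∂A     = {3,0,1,2,4}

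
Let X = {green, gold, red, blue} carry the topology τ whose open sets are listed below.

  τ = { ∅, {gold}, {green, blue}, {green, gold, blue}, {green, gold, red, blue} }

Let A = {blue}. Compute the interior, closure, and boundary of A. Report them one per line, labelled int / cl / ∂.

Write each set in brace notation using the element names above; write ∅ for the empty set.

int(A) = ∅
cl(A)  = {green, red, blue}
∂A     = {green, red, blue}

opens ⊆ A: ∅; union → int = ∅
complement {green, gold, red}; its interior {gold}; cl(A) = X∖{gold} = {green, red, blue}
boundary = {green, red, blue} ∖ ∅ = {green, red, blue}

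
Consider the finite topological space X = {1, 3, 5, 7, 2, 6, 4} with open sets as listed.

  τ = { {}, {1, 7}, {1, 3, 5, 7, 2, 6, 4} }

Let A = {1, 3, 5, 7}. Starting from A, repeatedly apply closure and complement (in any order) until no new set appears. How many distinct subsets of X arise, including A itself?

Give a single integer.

6

closure: X∖int(X∖A) = X∖{} = {1, 3, 5, 7, 2, 6, 4}
Let k=closure and c=complement:
  1. A     = {1, 3, 5, 7}
  2. kA    = {1, 3, 5, 7, 2, 6, 4}
  3. cA    = {2, 6, 4}
  4. ckA   = {}
  5. kcA   = {3, 5, 2, 6, 4}
  6. ckcA  = {1, 7}
— saturated at 6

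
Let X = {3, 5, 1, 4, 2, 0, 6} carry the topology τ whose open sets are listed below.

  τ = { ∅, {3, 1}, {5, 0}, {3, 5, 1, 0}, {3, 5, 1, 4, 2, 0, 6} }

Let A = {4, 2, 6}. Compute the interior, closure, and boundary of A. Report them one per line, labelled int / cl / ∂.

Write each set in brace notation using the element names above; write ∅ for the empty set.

U open, U⊆A: ∅. int(A) = ⋃ = ∅
X∖A={3, 5, 1, 0}, int(X∖A)={3, 5, 1, 0}, hence cl(A)={4, 2, 6}
∂A: remove int from cl → {4, 2, 6}

int(A) = ∅
cl(A)  = {4, 2, 6}
∂A     = {4, 2, 6}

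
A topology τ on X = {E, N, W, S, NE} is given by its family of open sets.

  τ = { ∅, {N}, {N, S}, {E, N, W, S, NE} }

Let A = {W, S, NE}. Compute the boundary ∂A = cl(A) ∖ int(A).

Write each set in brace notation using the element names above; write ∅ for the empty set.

open subsets of A: ∅; so int(A) = ∅
closure: X∖int(X∖A) = X∖{N} = {E, W, S, NE}
∂A = {E, W, S, NE} minus ∅ = {E, W, S, NE}

{E, W, S, NE}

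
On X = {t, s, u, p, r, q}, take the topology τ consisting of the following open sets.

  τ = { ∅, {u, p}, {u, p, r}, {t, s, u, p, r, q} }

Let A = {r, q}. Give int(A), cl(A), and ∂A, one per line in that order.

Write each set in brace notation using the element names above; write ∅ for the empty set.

int(A) = ∅
cl(A)  = {t, s, r, q}
∂A     = {t, s, r, q}

U open, U⊆A: ∅. int(A) = ⋃ = ∅
X∖A={t, s, u, p}, int(X∖A)={u, p}, hence cl(A)={t, s, r, q}
∂A: remove int from cl → {t, s, r, q}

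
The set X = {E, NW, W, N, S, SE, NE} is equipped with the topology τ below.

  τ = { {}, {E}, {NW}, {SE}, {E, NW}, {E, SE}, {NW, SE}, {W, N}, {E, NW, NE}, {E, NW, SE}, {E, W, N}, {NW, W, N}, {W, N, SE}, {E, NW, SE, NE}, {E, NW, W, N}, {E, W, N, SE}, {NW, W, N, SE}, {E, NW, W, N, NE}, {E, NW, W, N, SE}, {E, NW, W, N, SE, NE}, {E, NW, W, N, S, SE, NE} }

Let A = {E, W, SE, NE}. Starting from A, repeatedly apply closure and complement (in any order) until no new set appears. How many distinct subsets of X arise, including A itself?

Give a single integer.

10

complement {NW, N, S}; its interior {NW}; cl(A) = X∖{NW} = {E, W, N, S, SE, NE}
With k = closure, c = complement:
  1. A     = {E, W, SE, NE}
  2. kA    = {E, W, N, S, SE, NE}
  3. cA    = {NW, N, S}
  4. ckA   = {NW}
  5. kcA   = {NW, W, N, S, NE}
  6. kckA  = {NW, S, NE}
  7. ckcA  = {E, SE}
  8. ckckA = {E, W, N, SE}
  9. kckcA = {E, S, SE, NE}
  10. ckckcA = {NW, W, N}
k, c of each give nothing new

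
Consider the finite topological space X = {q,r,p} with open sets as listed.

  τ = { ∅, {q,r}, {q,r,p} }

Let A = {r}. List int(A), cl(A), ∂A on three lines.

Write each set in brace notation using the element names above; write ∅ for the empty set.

interior: largest open inside A is ∅ (from ∅)
cl via duality: int({q,p}) = ∅, so X∖∅ = {q,r,p}
cl∖int = {q,r,p}

int(A) = ∅
cl(A)  = {q,r,p}
∂A     = {q,r,p}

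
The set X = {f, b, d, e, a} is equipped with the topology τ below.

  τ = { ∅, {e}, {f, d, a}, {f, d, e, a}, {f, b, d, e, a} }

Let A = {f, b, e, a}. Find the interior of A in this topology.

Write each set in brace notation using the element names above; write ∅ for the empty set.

{e}

open subsets of A: ∅, {e}; so int(A) = {e}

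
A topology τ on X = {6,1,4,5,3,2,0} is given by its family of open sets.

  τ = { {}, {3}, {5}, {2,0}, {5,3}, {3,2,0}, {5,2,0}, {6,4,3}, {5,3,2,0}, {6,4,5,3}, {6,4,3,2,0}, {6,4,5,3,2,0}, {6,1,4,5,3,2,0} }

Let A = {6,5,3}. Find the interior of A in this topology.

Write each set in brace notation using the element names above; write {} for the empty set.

U open, U⊆A: {}, {5}, {3}, {5,3}. int(A) = ⋃ = {5,3}

{5,3}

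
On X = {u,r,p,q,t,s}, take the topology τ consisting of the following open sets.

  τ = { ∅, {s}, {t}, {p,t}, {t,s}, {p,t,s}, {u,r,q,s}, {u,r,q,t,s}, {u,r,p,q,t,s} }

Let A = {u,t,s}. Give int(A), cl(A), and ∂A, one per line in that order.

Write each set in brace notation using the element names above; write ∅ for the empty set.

int(A) = {t,s}
cl(A)  = {u,r,p,q,t,s}
∂A     = {u,r,p,q}

opens ⊆ A: ∅, {t}, {s}, {t,s}; union → int = {t,s}
complement {r,p,q}; its interior ∅; cl(A) = X∖∅ = {u,r,p,q,t,s}
boundary = {u,r,p,q,t,s} ∖ {t,s} = {u,r,p,q}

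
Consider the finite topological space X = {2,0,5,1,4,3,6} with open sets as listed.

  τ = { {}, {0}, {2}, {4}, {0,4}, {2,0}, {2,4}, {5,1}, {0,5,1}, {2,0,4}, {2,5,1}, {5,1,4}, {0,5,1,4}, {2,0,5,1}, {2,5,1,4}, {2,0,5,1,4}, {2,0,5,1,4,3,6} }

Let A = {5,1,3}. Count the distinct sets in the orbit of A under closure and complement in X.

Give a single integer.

6

closure: X∖int(X∖A) = X∖{2,0,4} = {5,1,3,6}
Let k=closure and c=complement:
  1. A     = {5,1,3}
  2. kA    = {5,1,3,6}
  3. cA    = {2,0,4,6}
  4. ckA   = {2,0,4}
  5. kcA   = {2,0,4,3,6}
  6. ckcA  = {5,1}
— saturated at 6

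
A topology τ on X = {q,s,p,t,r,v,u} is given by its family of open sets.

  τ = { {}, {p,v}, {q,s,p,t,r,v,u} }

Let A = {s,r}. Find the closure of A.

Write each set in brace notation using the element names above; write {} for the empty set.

complement {q,p,t,v,u}; its interior {p,v}; cl(A) = X∖{p,v} = {q,s,t,r,u}

{q,s,t,r,u}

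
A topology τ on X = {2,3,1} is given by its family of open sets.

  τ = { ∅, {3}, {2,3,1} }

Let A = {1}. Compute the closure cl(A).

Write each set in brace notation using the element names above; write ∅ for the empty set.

X∖A={2,3}, int(X∖A)={3}, hence cl(A)={2,1}

{2,1}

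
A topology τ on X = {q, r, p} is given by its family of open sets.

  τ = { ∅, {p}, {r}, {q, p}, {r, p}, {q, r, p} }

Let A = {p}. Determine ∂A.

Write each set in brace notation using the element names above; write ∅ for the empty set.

open subsets of A: ∅, {p}; so int(A) = {p}
closure: X∖int(X∖A) = X∖{r} = {q, p}
∂A = {q, p} minus {p} = {q}

{q}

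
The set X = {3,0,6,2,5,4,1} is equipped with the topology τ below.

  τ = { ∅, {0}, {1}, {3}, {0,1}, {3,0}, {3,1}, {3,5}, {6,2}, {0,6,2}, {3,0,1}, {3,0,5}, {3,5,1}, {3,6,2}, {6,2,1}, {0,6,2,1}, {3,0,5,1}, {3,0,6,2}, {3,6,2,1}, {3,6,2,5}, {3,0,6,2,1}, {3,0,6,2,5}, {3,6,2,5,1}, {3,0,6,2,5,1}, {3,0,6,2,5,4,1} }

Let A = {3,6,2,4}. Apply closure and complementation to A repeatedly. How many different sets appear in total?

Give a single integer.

8

closure: X∖int(X∖A) = X∖{0,1} = {3,6,2,5,4}
Let k=closure and c=complement:
  1. A     = {3,6,2,4}
  2. kA    = {3,6,2,5,4}
  3. cA    = {0,5,1}
  4. ckA   = {0,1}
  5. kcA   = {0,5,4,1}
  6. kckA  = {0,4,1}
  7. ckcA  = {3,6,2}
  8. ckckA = {3,6,2,5}
— saturated at 8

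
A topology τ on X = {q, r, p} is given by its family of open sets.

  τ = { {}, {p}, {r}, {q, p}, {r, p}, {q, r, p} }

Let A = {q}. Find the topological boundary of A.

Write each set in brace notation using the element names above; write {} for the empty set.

opens ⊆ A: {}; union → int = {}
complement {r, p}; its interior {r, p}; cl(A) = X∖{r, p} = {q}
boundary = {q} ∖ {} = {q}

{q}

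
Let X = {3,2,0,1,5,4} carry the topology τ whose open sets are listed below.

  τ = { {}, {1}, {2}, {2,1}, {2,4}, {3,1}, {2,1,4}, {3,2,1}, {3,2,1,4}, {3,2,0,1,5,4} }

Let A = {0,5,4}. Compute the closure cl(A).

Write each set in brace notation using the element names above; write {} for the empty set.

X∖A={3,2,1}, int(X∖A)={3,2,1}, hence cl(A)={0,5,4}

{0,5,4}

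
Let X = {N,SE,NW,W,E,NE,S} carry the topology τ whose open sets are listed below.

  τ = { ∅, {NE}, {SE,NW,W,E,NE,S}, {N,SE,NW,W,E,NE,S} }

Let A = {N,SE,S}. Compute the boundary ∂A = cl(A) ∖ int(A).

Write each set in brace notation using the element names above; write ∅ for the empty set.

U open, U⊆A: ∅. int(A) = ⋃ = ∅
X∖A={NW,W,E,NE}, int(X∖A)={NE}, hence cl(A)={N,SE,NW,W,E,S}
∂A: remove int from cl → {N,SE,NW,W,E,S}

{N,SE,NW,W,E,S}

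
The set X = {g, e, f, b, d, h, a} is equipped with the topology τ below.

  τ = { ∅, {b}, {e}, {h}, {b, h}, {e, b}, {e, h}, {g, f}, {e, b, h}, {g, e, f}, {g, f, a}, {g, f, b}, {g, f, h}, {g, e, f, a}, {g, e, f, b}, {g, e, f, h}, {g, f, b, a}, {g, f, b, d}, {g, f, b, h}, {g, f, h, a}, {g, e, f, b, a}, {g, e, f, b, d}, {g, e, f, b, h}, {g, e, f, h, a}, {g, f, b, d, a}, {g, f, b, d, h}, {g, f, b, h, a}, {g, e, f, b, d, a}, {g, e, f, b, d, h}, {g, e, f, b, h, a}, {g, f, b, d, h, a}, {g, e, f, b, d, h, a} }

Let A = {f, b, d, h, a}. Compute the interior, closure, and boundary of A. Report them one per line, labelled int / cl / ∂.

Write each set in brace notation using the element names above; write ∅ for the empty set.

U open, U⊆A: ∅, {h}, {b}, {b, h}. int(A) = ⋃ = {b, h}
X∖A={g, e}, int(X∖A)={e}, hence cl(A)={g, f, b, d, h, a}
∂A: remove int from cl → {g, f, d, a}

int(A) = {b, h}
cl(A)  = {g, f, b, d, h, a}
∂A     = {g, f, d, a}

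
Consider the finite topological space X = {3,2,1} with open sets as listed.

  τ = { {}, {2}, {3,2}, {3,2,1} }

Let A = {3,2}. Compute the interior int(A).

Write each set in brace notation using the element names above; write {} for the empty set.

{3,2}

opens ⊆ A: {}, {2}, {3,2}; union → int = {3,2}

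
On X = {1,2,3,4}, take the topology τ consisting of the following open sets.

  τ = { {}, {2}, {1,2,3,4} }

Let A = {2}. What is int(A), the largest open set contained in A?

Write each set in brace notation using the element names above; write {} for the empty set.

interior: largest open inside A is {2} (from {}, {2})

{2}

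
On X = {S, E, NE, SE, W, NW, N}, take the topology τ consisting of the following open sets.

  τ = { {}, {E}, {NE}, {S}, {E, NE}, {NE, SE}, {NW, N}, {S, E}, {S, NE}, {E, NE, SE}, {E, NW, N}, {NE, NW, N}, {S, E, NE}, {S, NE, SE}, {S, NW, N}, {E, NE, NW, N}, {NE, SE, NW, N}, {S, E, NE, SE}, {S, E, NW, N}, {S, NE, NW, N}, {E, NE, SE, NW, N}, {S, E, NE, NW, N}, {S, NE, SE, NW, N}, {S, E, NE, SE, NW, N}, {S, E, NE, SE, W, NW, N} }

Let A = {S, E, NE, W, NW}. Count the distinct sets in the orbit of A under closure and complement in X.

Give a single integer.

10

complement {SE, N}; its interior {}; cl(A) = X∖{} = {S, E, NE, SE, W, NW, N}
With k = closure, c = complement:
  1. A     = {S, E, NE, W, NW}
  2. kA    = {S, E, NE, SE, W, NW, N}
  3. cA    = {SE, N}
  4. ckA   = {}
  5. kcA   = {SE, W, NW, N}
  6. ckcA  = {S, E, NE}
  7. kckcA = {S, E, NE, SE, W}
  8. ckckcA = {NW, N}
  9. kckckcA = {W, NW, N}
  10. ckckckcA = {S, E, NE, SE}
k, c of each give nothing new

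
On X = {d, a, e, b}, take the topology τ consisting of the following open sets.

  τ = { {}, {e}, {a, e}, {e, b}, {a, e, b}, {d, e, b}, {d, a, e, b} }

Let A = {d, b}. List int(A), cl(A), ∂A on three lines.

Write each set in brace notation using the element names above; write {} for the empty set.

U open, U⊆A: {}. int(A) = ⋃ = {}
X∖A={a, e}, int(X∖A)={a, e}, hence cl(A)={d, b}
∂A: remove int from cl → {d, b}

int(A) = {}
cl(A)  = {d, b}
∂A     = {d, b}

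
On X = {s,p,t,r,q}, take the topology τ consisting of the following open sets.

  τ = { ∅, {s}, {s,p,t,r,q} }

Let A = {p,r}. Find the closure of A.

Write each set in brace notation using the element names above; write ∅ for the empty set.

{p,t,r,q}

X∖A={s,t,q}, int(X∖A)={s}, hence cl(A)={p,t,r,q}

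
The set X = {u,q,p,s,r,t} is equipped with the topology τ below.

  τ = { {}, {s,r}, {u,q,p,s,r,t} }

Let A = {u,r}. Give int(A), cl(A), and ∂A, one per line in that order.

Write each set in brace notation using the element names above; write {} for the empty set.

int(A) = {}
cl(A)  = {u,q,p,s,r,t}
∂A     = {u,q,p,s,r,t}

open subsets of A: {}; so int(A) = {}
closure: X∖int(X∖A) = X∖{} = {u,q,p,s,r,t}
∂A = {u,q,p,s,r,t} minus {} = {u,q,p,s,r,t}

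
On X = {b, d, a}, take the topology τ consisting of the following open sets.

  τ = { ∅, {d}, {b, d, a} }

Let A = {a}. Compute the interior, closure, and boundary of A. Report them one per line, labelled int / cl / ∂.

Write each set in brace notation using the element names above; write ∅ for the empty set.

int(A) = ∅
cl(A)  = {b, a}
∂A     = {b, a}

U open, U⊆A: ∅. int(A) = ⋃ = ∅
X∖A={b, d}, int(X∖A)={d}, hence cl(A)={b, a}
∂A: remove int from cl → {b, a}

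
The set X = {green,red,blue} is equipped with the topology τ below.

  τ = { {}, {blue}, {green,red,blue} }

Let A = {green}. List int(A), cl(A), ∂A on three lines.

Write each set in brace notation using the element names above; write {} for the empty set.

int(A) = {}
cl(A)  = {green,red}
∂A     = {green,red}

interior: largest open inside A is {} (from {})
cl via duality: int({red,blue}) = {blue}, so X∖{blue} = {green,red}
cl∖int = {green,red}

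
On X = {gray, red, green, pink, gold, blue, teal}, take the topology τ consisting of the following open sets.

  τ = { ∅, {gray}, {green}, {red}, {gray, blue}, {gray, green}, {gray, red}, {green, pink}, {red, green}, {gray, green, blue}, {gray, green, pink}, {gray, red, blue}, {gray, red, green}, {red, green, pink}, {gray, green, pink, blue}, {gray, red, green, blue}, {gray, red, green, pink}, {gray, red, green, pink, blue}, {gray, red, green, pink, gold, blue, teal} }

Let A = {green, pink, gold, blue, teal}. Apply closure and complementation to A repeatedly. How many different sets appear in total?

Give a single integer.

6

closure: X∖int(X∖A) = X∖{gray, red} = {green, pink, gold, blue, teal}
Let k=closure and c=complement:
  1. A     = {green, pink, gold, blue, teal}
  2. cA    = {gray, red}
  3. kcA   = {gray, red, gold, blue, teal}
  4. ckcA  = {green, pink}
  5. kckcA = {green, pink, gold, teal}
  6. ckckcA = {gray, red, blue}
— saturated at 6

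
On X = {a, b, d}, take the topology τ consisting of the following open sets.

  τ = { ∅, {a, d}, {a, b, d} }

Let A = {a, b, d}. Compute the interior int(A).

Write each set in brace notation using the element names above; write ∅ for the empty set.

{a, b, d}

U open, U⊆A: ∅, {a, d}, {a, b, d}. int(A) = ⋃ = {a, b, d}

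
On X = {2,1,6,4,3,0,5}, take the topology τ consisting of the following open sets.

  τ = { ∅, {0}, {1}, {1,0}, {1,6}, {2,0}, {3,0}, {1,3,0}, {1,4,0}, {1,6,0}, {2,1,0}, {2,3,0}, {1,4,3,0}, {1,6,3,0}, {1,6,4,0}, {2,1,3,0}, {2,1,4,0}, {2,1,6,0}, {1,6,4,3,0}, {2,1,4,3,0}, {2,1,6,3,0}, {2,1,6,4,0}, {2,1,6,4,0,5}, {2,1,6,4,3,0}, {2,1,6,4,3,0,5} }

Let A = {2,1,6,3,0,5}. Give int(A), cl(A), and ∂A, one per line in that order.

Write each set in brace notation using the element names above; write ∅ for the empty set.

interior: largest open inside A is {2,1,6,3,0} (from ∅, {0}, {1}, {1,6}, {1,0}, {3,0}, {2,0}, {1,3,0}, {1,6,0}, {2,3,0}, {2,1,0}, {1,6,3,0}, {2,1,3,0}, {2,1,6,0}, {2,1,6,3,0})
cl via duality: int({4}) = ∅, so X∖∅ = {2,1,6,4,3,0,5}
cl∖int = {4,5}

int(A) = {2,1,6,3,0}
cl(A)  = {2,1,6,4,3,0,5}
∂A     = {4,5}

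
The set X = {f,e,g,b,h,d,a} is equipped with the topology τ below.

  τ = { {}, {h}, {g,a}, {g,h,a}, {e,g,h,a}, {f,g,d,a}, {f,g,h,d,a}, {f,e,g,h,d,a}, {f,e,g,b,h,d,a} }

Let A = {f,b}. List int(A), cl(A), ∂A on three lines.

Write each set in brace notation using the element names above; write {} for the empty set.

int(A) = {}
cl(A)  = {f,b,d}
∂A     = {f,b,d}

open subsets of A: {}; so int(A) = {}
closure: X∖int(X∖A) = X∖{e,g,h,a} = {f,b,d}
∂A = {f,b,d} minus {} = {f,b,d}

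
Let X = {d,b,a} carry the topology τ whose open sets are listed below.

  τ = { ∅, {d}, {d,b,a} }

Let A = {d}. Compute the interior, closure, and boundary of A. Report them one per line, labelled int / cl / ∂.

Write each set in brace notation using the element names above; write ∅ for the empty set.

int(A) = {d}
cl(A)  = {d,b,a}
∂A     = {b,a}

opens ⊆ A: ∅, {d}; union → int = {d}
complement {b,a}; its interior ∅; cl(A) = X∖∅ = {d,b,a}
boundary = {d,b,a} ∖ {d} = {b,a}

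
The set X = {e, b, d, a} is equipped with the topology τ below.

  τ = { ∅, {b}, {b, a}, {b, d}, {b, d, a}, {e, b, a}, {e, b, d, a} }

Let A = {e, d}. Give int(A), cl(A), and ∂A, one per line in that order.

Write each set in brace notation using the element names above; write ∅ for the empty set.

int(A) = ∅
cl(A)  = {e, d}
∂A     = {e, d}

opens ⊆ A: ∅; union → int = ∅
complement {b, a}; its interior {b, a}; cl(A) = X∖{b, a} = {e, d}
boundary = {e, d} ∖ ∅ = {e, d}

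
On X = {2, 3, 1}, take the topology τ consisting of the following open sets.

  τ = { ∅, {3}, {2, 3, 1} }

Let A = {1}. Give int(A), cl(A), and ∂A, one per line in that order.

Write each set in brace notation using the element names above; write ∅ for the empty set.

int(A) = ∅
cl(A)  = {2, 1}
∂A     = {2, 1}

opens ⊆ A: ∅; union → int = ∅
complement {2, 3}; its interior {3}; cl(A) = X∖{3} = {2, 1}
boundary = {2, 1} ∖ ∅ = {2, 1}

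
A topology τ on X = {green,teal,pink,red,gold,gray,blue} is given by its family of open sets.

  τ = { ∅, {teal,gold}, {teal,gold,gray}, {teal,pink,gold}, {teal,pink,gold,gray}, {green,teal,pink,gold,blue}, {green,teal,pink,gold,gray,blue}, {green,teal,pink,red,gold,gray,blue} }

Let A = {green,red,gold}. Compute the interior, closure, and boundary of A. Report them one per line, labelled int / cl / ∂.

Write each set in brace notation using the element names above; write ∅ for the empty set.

int(A) = ∅
cl(A)  = {green,teal,pink,red,gold,gray,blue}
∂A     = {green,teal,pink,red,gold,gray,blue}

opens ⊆ A: ∅; union → int = ∅
complement {teal,pink,gray,blue}; its interior ∅; cl(A) = X∖∅ = {green,teal,pink,red,gold,gray,blue}
boundary = {green,teal,pink,red,gold,gray,blue} ∖ ∅ = {green,teal,pink,red,gold,gray,blue}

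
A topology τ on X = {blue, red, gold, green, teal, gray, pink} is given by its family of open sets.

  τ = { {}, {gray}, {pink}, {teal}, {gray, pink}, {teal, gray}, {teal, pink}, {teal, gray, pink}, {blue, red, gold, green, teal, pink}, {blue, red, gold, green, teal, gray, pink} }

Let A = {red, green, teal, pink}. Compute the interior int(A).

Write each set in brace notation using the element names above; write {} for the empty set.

{teal, pink}

interior: largest open inside A is {teal, pink} (from {}, {pink}, {teal}, {teal, pink})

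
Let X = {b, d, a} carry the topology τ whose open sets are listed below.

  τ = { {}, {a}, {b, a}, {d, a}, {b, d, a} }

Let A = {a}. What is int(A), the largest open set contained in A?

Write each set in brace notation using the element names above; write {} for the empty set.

opens ⊆ A: {}, {a}; union → int = {a}

{a}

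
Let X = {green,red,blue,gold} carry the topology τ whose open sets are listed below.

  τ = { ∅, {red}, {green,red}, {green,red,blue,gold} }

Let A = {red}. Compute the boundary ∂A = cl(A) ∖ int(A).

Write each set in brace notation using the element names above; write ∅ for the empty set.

{green,blue,gold}

interior: largest open inside A is {red} (from ∅, {red})
cl via duality: int({green,blue,gold}) = ∅, so X∖∅ = {green,red,blue,gold}
cl∖int = {green,blue,gold}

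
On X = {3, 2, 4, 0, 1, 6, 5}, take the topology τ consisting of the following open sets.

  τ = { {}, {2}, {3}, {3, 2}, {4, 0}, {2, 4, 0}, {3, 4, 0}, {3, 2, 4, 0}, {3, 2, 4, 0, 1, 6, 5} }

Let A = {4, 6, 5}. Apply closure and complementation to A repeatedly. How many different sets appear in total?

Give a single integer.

X∖A={3, 2, 0, 1}, int(X∖A)={3, 2}, hence cl(A)={4, 0, 1, 6, 5}
Orbit (k=closure, c=complement):
  1. A     = {4, 6, 5}
  2. kA    = {4, 0, 1, 6, 5}
  3. cA    = {3, 2, 0, 1}
  4. ckA   = {3, 2}
  5. kcA   = {3, 2, 4, 0, 1, 6, 5}
  6. kckA  = {3, 2, 1, 6, 5}
  7. ckcA  = {}
  8. ckckA = {4, 0}
(closed under both — stop)

8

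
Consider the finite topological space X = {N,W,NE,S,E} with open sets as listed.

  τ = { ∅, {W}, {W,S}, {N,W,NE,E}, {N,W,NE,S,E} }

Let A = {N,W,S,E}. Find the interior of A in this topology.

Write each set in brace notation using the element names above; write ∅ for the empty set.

{W,S}

opens ⊆ A: ∅, {W}, {W,S}; union → int = {W,S}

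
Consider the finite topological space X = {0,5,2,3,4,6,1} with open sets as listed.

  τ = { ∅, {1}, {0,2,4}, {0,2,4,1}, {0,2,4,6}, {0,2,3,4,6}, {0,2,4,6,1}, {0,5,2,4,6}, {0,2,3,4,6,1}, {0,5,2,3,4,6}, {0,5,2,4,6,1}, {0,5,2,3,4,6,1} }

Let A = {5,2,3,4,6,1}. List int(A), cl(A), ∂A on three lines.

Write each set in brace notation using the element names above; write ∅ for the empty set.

opens ⊆ A: ∅, {1}; union → int = {1}
complement {0}; its interior ∅; cl(A) = X∖∅ = {0,5,2,3,4,6,1}
boundary = {0,5,2,3,4,6,1} ∖ {1} = {0,5,2,3,4,6}

int(A) = {1}
cl(A)  = {0,5,2,3,4,6,1}
∂A     = {0,5,2,3,4,6}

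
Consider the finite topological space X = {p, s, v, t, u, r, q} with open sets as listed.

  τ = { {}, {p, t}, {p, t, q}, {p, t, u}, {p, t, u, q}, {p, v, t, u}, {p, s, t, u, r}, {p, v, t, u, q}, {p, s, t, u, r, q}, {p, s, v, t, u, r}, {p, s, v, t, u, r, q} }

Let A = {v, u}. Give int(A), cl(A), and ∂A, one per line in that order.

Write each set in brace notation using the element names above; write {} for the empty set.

int(A) = {}
cl(A)  = {s, v, u, r}
∂A     = {s, v, u, r}

open subsets of A: {}; so int(A) = {}
closure: X∖int(X∖A) = X∖{p, t, q} = {s, v, u, r}
∂A = {s, v, u, r} minus {} = {s, v, u, r}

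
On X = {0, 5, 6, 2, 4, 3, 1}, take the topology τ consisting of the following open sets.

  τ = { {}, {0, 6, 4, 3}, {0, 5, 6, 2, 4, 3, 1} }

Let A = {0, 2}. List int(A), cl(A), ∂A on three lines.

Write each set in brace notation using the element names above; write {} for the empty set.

int(A) = {}
cl(A)  = {0, 5, 6, 2, 4, 3, 1}
∂A     = {0, 5, 6, 2, 4, 3, 1}

interior: largest open inside A is {} (from {})
cl via duality: int({5, 6, 4, 3, 1}) = {}, so X∖{} = {0, 5, 6, 2, 4, 3, 1}
cl∖int = {0, 5, 6, 2, 4, 3, 1}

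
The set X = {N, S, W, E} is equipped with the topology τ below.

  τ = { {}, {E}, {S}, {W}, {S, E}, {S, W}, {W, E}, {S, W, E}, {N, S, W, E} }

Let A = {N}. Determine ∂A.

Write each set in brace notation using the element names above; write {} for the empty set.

{N}

open subsets of A: {}; so int(A) = {}
closure: X∖int(X∖A) = X∖{S, W, E} = {N}
∂A = {N} minus {} = {N}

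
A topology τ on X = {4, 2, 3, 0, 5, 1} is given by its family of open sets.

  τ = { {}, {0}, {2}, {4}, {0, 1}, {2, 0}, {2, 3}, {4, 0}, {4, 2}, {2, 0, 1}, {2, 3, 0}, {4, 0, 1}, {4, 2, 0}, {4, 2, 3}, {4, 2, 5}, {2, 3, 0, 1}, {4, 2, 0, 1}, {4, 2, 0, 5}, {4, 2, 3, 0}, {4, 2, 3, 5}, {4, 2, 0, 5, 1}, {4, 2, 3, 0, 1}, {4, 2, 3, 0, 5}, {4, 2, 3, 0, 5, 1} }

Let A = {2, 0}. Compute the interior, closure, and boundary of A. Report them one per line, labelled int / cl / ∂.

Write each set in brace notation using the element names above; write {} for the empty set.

opens ⊆ A: {}, {0}, {2}, {2, 0}; union → int = {2, 0}
complement {4, 3, 5, 1}; its interior {4}; cl(A) = X∖{4} = {2, 3, 0, 5, 1}
boundary = {2, 3, 0, 5, 1} ∖ {2, 0} = {3, 5, 1}

int(A) = {2, 0}
cl(A)  = {2, 3, 0, 5, 1}
∂A     = {3, 5, 1}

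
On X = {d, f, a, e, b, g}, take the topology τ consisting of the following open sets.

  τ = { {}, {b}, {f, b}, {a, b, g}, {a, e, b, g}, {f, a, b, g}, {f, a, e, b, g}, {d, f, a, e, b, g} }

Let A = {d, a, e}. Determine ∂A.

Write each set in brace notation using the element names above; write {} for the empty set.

{d, a, e, g}

U open, U⊆A: {}. int(A) = ⋃ = {}
X∖A={f, b, g}, int(X∖A)={f, b}, hence cl(A)={d, a, e, g}
∂A: remove int from cl → {d, a, e, g}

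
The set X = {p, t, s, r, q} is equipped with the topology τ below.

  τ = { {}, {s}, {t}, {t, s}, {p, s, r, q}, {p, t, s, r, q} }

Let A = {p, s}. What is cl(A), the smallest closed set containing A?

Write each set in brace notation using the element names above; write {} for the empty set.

{p, s, r, q}

closure: X∖int(X∖A) = X∖{t} = {p, s, r, q}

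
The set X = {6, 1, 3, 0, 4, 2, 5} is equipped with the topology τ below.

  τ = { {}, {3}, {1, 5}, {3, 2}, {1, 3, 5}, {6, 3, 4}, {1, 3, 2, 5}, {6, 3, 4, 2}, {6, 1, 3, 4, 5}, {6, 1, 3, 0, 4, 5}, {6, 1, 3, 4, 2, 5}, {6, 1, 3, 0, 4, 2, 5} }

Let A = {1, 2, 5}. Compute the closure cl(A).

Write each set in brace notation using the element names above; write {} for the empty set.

closure: X∖int(X∖A) = X∖{6, 3, 4} = {1, 0, 2, 5}

{1, 0, 2, 5}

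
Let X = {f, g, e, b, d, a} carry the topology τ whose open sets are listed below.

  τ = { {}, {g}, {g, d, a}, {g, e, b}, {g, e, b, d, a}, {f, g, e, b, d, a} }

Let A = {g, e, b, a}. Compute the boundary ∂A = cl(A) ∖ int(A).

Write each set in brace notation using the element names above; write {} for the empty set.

{f, d, a}

U open, U⊆A: {}, {g}, {g, e, b}. int(A) = ⋃ = {g, e, b}
X∖A={f, d}, int(X∖A)={}, hence cl(A)={f, g, e, b, d, a}
∂A: remove int from cl → {f, d, a}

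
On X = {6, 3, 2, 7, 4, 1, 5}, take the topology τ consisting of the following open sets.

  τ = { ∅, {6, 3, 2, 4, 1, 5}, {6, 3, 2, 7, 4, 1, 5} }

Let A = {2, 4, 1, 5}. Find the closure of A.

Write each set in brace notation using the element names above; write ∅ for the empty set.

closure: X∖int(X∖A) = X∖∅ = {6, 3, 2, 7, 4, 1, 5}

{6, 3, 2, 7, 4, 1, 5}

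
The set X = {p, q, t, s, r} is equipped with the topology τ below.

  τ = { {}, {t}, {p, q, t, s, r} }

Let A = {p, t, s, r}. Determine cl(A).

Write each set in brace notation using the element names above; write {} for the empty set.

closure: X∖int(X∖A) = X∖{} = {p, q, t, s, r}

{p, q, t, s, r}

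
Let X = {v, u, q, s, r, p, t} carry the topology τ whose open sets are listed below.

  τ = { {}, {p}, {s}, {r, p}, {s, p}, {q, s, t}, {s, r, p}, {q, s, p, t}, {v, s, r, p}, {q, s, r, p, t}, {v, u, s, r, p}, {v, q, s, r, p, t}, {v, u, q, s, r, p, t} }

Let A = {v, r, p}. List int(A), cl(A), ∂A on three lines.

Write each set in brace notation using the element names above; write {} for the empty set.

int(A) = {r, p}
cl(A)  = {v, u, r, p}
∂A     = {v, u}

U open, U⊆A: {}, {p}, {r, p}. int(A) = ⋃ = {r, p}
X∖A={u, q, s, t}, int(X∖A)={q, s, t}, hence cl(A)={v, u, r, p}
∂A: remove int from cl → {v, u}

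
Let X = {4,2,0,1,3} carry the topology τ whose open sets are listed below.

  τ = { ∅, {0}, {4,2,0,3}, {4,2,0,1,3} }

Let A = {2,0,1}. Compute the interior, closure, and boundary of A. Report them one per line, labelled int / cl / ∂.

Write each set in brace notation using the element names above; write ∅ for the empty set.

int(A) = {0}
cl(A)  = {4,2,0,1,3}
∂A     = {4,2,1,3}

interior: largest open inside A is {0} (from ∅, {0})
cl via duality: int({4,3}) = ∅, so X∖∅ = {4,2,0,1,3}
cl∖int = {4,2,1,3}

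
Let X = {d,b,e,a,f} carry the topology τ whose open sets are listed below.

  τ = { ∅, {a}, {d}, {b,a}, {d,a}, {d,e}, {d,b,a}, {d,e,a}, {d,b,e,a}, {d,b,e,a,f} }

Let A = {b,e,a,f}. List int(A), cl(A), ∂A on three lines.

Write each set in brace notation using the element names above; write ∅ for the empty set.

int(A) = {b,a}
cl(A)  = {b,e,a,f}
∂A     = {e,f}

U open, U⊆A: ∅, {a}, {b,a}. int(A) = ⋃ = {b,a}
X∖A={d}, int(X∖A)={d}, hence cl(A)={b,e,a,f}
∂A: remove int from cl → {e,f}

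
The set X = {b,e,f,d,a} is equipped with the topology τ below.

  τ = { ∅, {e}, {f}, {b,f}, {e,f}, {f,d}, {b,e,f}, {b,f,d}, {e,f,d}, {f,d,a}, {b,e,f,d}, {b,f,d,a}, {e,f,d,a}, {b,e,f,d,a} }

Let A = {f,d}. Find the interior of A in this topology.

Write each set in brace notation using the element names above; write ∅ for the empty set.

opens ⊆ A: ∅, {f}, {f,d}; union → int = {f,d}

{f,d}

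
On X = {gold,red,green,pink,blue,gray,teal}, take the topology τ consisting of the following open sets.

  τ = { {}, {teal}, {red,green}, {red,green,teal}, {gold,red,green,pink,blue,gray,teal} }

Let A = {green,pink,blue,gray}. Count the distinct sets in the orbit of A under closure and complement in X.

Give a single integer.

8

X∖A={gold,red,teal}, int(X∖A)={teal}, hence cl(A)={gold,red,green,pink,blue,gray}
Orbit (k=closure, c=complement):
  1. A     = {green,pink,blue,gray}
  2. kA    = {gold,red,green,pink,blue,gray}
  3. cA    = {gold,red,teal}
  4. ckA   = {teal}
  5. kcA   = {gold,red,green,pink,blue,gray,teal}
  6. kckA  = {gold,pink,blue,gray,teal}
  7. ckcA  = {}
  8. ckckA = {red,green}
(closed under both — stop)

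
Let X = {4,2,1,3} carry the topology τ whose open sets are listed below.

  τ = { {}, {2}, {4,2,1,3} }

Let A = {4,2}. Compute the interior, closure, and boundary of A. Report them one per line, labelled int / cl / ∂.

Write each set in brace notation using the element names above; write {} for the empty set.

int(A) = {2}
cl(A)  = {4,2,1,3}
∂A     = {4,1,3}

U open, U⊆A: {}, {2}. int(A) = ⋃ = {2}
X∖A={1,3}, int(X∖A)={}, hence cl(A)={4,2,1,3}
∂A: remove int from cl → {4,1,3}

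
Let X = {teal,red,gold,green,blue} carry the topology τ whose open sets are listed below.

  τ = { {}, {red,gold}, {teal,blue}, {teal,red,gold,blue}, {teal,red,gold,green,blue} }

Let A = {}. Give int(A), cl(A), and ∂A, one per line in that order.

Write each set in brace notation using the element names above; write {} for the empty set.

interior: largest open inside A is {} (from {})
cl via duality: int({teal,red,gold,green,blue}) = {teal,red,gold,green,blue}, so X∖{teal,red,gold,green,blue} = {}
cl∖int = {}

int(A) = {}
cl(A)  = {}
∂A     = {}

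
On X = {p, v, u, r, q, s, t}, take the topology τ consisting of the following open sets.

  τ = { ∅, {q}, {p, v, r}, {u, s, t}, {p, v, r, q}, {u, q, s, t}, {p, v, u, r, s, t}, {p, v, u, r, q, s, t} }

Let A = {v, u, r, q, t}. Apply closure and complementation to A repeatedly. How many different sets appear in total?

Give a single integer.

6

X∖A={p, s}, int(X∖A)=∅, hence cl(A)={p, v, u, r, q, s, t}
Orbit (k=closure, c=complement):
  1. A     = {v, u, r, q, t}
  2. kA    = {p, v, u, r, q, s, t}
  3. cA    = {p, s}
  4. ckA   = ∅
  5. kcA   = {p, v, u, r, s, t}
  6. ckcA  = {q}
(closed under both — stop)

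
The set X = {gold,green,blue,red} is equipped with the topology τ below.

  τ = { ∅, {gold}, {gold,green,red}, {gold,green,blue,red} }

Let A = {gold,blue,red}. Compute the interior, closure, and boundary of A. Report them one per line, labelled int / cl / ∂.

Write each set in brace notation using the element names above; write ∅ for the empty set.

open subsets of A: ∅, {gold}; so int(A) = {gold}
closure: X∖int(X∖A) = X∖∅ = {gold,green,blue,red}
∂A = {gold,green,blue,red} minus {gold} = {green,blue,red}

int(A) = {gold}
cl(A)  = {gold,green,blue,red}
∂A     = {green,blue,red}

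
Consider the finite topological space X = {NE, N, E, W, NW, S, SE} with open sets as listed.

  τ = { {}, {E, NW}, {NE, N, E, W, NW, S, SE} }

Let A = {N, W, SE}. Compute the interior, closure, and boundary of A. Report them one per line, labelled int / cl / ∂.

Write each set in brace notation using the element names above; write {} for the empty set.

int(A) = {}
cl(A)  = {NE, N, W, S, SE}
∂A     = {NE, N, W, S, SE}

opens ⊆ A: {}; union → int = {}
complement {NE, E, NW, S}; its interior {E, NW}; cl(A) = X∖{E, NW} = {NE, N, W, S, SE}
boundary = {NE, N, W, S, SE} ∖ {} = {NE, N, W, S, SE}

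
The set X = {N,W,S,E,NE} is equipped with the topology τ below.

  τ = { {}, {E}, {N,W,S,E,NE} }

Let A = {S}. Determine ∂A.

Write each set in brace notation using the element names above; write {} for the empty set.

{N,W,S,NE}

open subsets of A: {}; so int(A) = {}
closure: X∖int(X∖A) = X∖{E} = {N,W,S,NE}
∂A = {N,W,S,NE} minus {} = {N,W,S,NE}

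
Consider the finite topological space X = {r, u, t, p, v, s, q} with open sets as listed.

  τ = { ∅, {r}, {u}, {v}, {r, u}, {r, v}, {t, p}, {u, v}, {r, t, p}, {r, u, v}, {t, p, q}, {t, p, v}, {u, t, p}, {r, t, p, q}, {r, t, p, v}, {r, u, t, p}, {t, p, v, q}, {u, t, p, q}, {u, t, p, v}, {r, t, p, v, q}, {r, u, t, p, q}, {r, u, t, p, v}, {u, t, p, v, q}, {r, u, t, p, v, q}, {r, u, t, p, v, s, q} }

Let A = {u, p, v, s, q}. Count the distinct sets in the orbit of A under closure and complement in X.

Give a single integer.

X∖A={r, t}, int(X∖A)={r}, hence cl(A)={u, t, p, v, s, q}
Orbit (k=closure, c=complement):
  1. A     = {u, p, v, s, q}
  2. kA    = {u, t, p, v, s, q}
  3. cA    = {r, t}
  4. ckA   = {r}
  5. kcA   = {r, t, p, s, q}
  6. kckA  = {r, s}
  7. ckcA  = {u, v}
  8. ckckA = {u, t, p, v, q}
  9. kckcA = {u, v, s}
  10. ckckcA = {r, t, p, q}
(closed under both — stop)

10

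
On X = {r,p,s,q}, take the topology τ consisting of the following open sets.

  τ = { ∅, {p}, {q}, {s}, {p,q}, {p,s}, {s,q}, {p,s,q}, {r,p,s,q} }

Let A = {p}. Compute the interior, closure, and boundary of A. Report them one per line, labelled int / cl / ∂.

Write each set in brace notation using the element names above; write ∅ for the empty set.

int(A) = {p}
cl(A)  = {r,p}
∂A     = {r}

opens ⊆ A: ∅, {p}; union → int = {p}
complement {r,s,q}; its interior {s,q}; cl(A) = X∖{s,q} = {r,p}
boundary = {r,p} ∖ {p} = {r}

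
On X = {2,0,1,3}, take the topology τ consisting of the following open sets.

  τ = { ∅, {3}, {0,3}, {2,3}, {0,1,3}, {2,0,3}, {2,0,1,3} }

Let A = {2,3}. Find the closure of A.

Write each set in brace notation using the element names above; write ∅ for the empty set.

{2,0,1,3}

X∖A={0,1}, int(X∖A)=∅, hence cl(A)={2,0,1,3}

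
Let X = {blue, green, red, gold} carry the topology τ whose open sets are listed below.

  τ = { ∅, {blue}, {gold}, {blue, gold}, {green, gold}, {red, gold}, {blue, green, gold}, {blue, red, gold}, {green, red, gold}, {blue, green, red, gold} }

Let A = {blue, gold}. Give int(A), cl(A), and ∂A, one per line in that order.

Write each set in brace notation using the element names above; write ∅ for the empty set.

open subsets of A: ∅, {gold}, {blue}, {blue, gold}; so int(A) = {blue, gold}
closure: X∖int(X∖A) = X∖∅ = {blue, green, red, gold}
∂A = {blue, green, red, gold} minus {blue, gold} = {green, red}

int(A) = {blue, gold}
cl(A)  = {blue, green, red, gold}
∂A     = {green, red}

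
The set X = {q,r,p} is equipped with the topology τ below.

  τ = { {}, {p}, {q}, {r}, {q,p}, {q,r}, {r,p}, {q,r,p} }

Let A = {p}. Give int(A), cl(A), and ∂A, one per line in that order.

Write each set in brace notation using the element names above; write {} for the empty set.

int(A) = {p}
cl(A)  = {p}
∂A     = {}

interior: largest open inside A is {p} (from {}, {p})
cl via duality: int({q,r}) = {q,r}, so X∖{q,r} = {p}
cl∖int = {}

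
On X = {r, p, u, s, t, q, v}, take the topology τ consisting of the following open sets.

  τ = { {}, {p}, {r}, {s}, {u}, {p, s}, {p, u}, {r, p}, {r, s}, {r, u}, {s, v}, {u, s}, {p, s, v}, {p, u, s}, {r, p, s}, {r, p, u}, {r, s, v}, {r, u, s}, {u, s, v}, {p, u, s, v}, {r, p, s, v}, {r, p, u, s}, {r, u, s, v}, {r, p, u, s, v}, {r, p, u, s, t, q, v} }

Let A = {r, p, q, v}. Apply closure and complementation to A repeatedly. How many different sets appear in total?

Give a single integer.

closure: X∖int(X∖A) = X∖{u, s} = {r, p, t, q, v}
Let k=closure and c=complement:
  1. A     = {r, p, q, v}
  2. kA    = {r, p, t, q, v}
  3. cA    = {u, s, t}
  4. ckA   = {u, s}
  5. kcA   = {u, s, t, q, v}
  6. ckcA  = {r, p}
  7. kckcA = {r, p, t, q}
  8. ckckcA = {u, s, v}
— saturated at 8

8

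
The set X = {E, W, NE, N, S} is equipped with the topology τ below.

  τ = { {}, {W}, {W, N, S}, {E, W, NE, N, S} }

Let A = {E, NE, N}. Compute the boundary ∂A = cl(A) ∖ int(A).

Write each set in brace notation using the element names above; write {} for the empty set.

{E, NE, N, S}

open subsets of A: {}; so int(A) = {}
closure: X∖int(X∖A) = X∖{W} = {E, NE, N, S}
∂A = {E, NE, N, S} minus {} = {E, NE, N, S}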